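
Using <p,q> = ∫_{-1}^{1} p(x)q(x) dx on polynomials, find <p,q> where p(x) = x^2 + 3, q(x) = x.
<p,q> = 0

Expand the product: p(x)·q(x) = x^3 + 3*x.
∫_{-1}^{1} of each monomial x^k gives [2/(k+1) if k even, 0 if k odd]. Integrating term-by-term (or equivalently evaluating the antiderivative F(x) = x^4/4 + 3*x^2/2 at the endpoints):
  F(1) − F(−1) = 7/4 − (7/4) = 0.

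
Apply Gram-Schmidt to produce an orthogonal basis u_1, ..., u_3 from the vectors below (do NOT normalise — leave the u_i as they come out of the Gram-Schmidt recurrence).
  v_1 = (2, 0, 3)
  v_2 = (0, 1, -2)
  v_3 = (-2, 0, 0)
Orthogonal basis:
  u_1 = (2, 0, 3)
  u_2 = (12/13, 1, -8/13)
  u_3 = (-18/29, 24/29, 12/29)

Apply the Gram-Schmidt recurrence
  u_1 = v_1
  u_i = v_i − Σ_{j<i} ((v_i · u_j) / (u_j · u_j)) · u_j.

Step by step this gives:
  u_1 = (2, 0, 3)
  u_2 = (12/13, 1, -8/13)
  u_3 = (-18/29, 24/29, 12/29)

Orthogonality check:
  u_2 · u_1 = 0 (should be 0)
  u_3 · u_1 = 0 (should be 0)
  u_3 · u_2 = 0 (should be 0)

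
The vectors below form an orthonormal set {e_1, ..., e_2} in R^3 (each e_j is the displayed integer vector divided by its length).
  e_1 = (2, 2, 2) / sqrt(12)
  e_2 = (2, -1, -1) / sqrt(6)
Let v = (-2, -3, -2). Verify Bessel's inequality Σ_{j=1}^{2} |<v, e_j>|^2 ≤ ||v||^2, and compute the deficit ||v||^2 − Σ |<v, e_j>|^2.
Σ |<v, e_j>|^2 = 33/2; ||v||^2 = 17; deficit = 1/2

Write each e_j = u_j / sqrt(<u_j, u_j>) where u_j is the displayed integer vector. Then <v, e_j> = <v, u_j> / sqrt(<u_j, u_j>), so |<v, e_j>|^2 = <v, u_j>^2 / <u_j, u_j>.
Coefficients: <v, e_1> = -14/sqrt(12), <v, e_2> = 1/sqrt(6).
Square and sum: Σ |<v, e_j>|^2 = 33/2.
Compute ||v||^2 = v·v = 17.
Deficit = 17 − 33/2 = 1/2 ≥ 0, confirming Bessel's inequality. (The deficit equals ||v − Σ <v,e_j> e_j||^2, the squared distance from v to span{e_j}.)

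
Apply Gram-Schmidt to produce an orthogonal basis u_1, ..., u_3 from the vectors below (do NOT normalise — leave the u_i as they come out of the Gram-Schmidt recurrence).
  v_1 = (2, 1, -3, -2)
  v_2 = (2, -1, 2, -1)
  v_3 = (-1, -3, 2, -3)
Orthogonal basis:
  u_1 = (2, 1, -3, -2)
  u_2 = (19/9, -17/18, 11/6, -10/9)
  u_3 = (-373/179, -356/179, -46/179, -482/179)

Apply the Gram-Schmidt recurrence
  u_1 = v_1
  u_i = v_i − Σ_{j<i} ((v_i · u_j) / (u_j · u_j)) · u_j.

Step by step this gives:
  u_1 = (2, 1, -3, -2)
  u_2 = (19/9, -17/18, 11/6, -10/9)
  u_3 = (-373/179, -356/179, -46/179, -482/179)

Orthogonality check:
  u_2 · u_1 = 0 (should be 0)
  u_3 · u_1 = 0 (should be 0)
  u_3 · u_2 = 0 (should be 0)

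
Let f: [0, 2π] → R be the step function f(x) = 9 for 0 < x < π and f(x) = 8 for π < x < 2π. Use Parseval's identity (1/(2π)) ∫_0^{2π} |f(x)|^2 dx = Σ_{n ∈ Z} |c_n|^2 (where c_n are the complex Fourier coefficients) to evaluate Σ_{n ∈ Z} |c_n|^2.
Σ |c_n|^2 = 145/2

Parseval equates the L^2 energy of f (normalised by 1/(2π)) with the ℓ^2 sum of its Fourier coefficients: (1/(2π)) ∫_0^{2π} |f|^2 = Σ |c_n|^2.
Compute the left side: (1/(2π)) [∫_0^π 9^2 dx + ∫_π^{2π} 8^2 dx] = (1/(2π)) · (81π + 64π) = (81 + 64)/2 = 145/2.
So Σ_{n ∈ Z} |c_n|^2 = 145/2.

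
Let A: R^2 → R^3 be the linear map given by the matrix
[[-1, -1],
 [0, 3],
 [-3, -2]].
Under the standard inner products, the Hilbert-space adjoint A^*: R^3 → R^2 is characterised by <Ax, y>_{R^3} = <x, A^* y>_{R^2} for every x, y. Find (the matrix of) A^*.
A^* = A^T =
[[-1, 0, -3],
 [-1, 3, -2]]

For real matrices with standard dot products, the defining identity <Ax, y> = <x, A^* y> gives (Ax)^T y = x^T (A^*) y, i.e. x^T A^T y = x^T (A^*) y. Since this holds for all x, y, we must have A^* = A^T. Therefore
A^* =
[[-1, 0, -3],
 [-1, 3, -2]].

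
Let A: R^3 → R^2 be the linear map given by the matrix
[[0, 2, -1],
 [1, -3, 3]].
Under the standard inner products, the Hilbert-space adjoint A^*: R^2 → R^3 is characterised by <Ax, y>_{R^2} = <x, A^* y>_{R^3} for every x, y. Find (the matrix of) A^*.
A^* = A^T =
[[0, 1],
 [2, -3],
 [-1, 3]]

For real matrices with standard dot products, the defining identity <Ax, y> = <x, A^* y> gives (Ax)^T y = x^T (A^*) y, i.e. x^T A^T y = x^T (A^*) y. Since this holds for all x, y, we must have A^* = A^T. Therefore
A^* =
[[0, 1],
 [2, -3],
 [-1, 3]].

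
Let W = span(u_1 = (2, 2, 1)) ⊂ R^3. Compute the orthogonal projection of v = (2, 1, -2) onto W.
proj_W(v) = (8/9, 8/9, 4/9)

Set up U = [u_1 | ... | u_1] ∈ R^(3×1). The projector onto W = col(U) is P = U (U^T U)^(-1) U^T.
Compute U^T U =
  [9],
and U^T v = (4).
Solve U^T U · c = U^T v for the coefficients: c = (4/9). The projection is proj_W(v) = U c.
Check: (v - proj_W(v)) · u_1 = 0  (should be 0).
Result: proj_W(v) = (8/9, 8/9, 4/9).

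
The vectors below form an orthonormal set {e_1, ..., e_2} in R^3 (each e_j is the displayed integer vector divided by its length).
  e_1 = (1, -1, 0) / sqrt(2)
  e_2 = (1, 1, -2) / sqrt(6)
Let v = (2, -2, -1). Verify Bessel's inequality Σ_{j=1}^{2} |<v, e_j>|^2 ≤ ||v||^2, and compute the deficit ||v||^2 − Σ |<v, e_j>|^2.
Σ |<v, e_j>|^2 = 26/3; ||v||^2 = 9; deficit = 1/3

Write each e_j = u_j / sqrt(<u_j, u_j>) where u_j is the displayed integer vector. Then <v, e_j> = <v, u_j> / sqrt(<u_j, u_j>), so |<v, e_j>|^2 = <v, u_j>^2 / <u_j, u_j>.
Coefficients: <v, e_1> = 4/sqrt(2), <v, e_2> = 2/sqrt(6).
Square and sum: Σ |<v, e_j>|^2 = 26/3.
Compute ||v||^2 = v·v = 9.
Deficit = 9 − 26/3 = 1/3 ≥ 0, confirming Bessel's inequality. (The deficit equals ||v − Σ <v,e_j> e_j||^2, the squared distance from v to span{e_j}.)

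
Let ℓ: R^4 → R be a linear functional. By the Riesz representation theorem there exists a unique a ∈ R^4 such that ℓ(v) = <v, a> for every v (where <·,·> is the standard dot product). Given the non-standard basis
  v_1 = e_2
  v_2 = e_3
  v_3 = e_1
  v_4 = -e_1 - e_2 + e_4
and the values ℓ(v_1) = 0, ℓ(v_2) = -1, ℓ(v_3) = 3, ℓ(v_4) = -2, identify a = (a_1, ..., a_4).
a = (3, 0, -1, 1)

Write a = (a_1, ..., a_4) in the standard basis. For each basis vector v_i, ℓ(v_i) = <v_i, a> is a linear equation in the a_j's. Collect the n equations into a matrix system V a = ℓ, where row i of V is v_i (expressed in the standard basis). Since V is invertible (lower-triangular with 1s on the diagonal, up to permutation), solve by back-substitution:
  V =
[[0, 1, 0, 0],
 [0, 0, 1, 0],
 [1, 0, 0, 0],
 [-1, -1, 0, 1]]
  V a = (0, -1, 3, -2)
Solving gives a = (3, 0, -1, 1).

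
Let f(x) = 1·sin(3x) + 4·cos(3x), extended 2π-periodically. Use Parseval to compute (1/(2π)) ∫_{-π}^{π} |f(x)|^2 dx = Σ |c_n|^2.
Σ |c_n|^2 = 17/2

Expand |f|^2 and use orthogonality of {sin(nx), cos(mx)} on [-π, π]:
  ∫_{-π}^{π} sin(nx)^2 dx = π, ∫ cos(mx)^2 dx = π, and cross terms integrate to 0.
So ∫_{-π}^{π} f(x)^2 dx = 1^2 · π + 4^2 · π = (1 + 16)π.
Divide by 2π: (1 + 16)/2 = 17/2.
By Parseval, this equals Σ |c_n|^2.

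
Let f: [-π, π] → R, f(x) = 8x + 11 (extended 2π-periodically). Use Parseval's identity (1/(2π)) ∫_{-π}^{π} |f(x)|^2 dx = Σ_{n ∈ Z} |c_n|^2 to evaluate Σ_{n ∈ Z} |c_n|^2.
Σ |c_n|^2 = 64π^2/3 + 121

Expand and integrate term by term over [-π, π]:
  ∫ (8x)^2 dx = 64·(2π^3/3); ∫ 2·8·(11)·x dx = 0 (odd integrand); ∫ 11^2 dx = 121·2π.
So (1/(2π)) ∫_{-π}^{π} (8x + 11)^2 dx = 64π^2/3 + 121 = 64π^2/3 + 121.
Parseval ⇒ Σ |c_n|^2 = 64π^2/3 + 121.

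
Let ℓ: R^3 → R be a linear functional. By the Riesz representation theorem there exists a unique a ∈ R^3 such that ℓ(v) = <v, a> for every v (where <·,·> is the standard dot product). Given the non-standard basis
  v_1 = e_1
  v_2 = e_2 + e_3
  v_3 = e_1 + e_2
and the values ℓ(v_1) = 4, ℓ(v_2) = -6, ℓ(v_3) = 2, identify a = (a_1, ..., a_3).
a = (4, -2, -4)

Write a = (a_1, ..., a_3) in the standard basis. For each basis vector v_i, ℓ(v_i) = <v_i, a> is a linear equation in the a_j's. Collect the n equations into a matrix system V a = ℓ, where row i of V is v_i (expressed in the standard basis). Since V is invertible (lower-triangular with 1s on the diagonal, up to permutation), solve by back-substitution:
  V =
[[1, 0, 0],
 [0, 1, 1],
 [1, 1, 0]]
  V a = (4, -6, 2)
Solving gives a = (4, -2, -4).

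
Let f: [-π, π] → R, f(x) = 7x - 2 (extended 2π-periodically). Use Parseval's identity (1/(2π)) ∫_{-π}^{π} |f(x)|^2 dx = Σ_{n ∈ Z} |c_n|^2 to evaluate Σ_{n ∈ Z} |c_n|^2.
Σ |c_n|^2 = 49π^2/3 + 4

Expand and integrate term by term over [-π, π]:
  ∫ (7x)^2 dx = 49·(2π^3/3); ∫ 2·7·(-2)·x dx = 0 (odd integrand); ∫ (-2)^2 dx = 4·2π.
So (1/(2π)) ∫_{-π}^{π} (7x - 2)^2 dx = 49π^2/3 + 4 = 49π^2/3 + 4.
Parseval ⇒ Σ |c_n|^2 = 49π^2/3 + 4.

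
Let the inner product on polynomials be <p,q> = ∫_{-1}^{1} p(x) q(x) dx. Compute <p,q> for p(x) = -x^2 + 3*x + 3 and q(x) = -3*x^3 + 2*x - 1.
<p,q> = -74/15

Expand the product: p(x)·q(x) = 3*x^5 - 9*x^4 - 11*x^3 + 7*x^2 + 3*x - 3.
∫_{-1}^{1} of each monomial x^k gives [2/(k+1) if k even, 0 if k odd]. Integrating term-by-term (or equivalently evaluating the antiderivative F(x) = x^6/2 - 9*x^5/5 - 11*x^4/4 + 7*x^3/3 + 3*x^2/2 - 3*x at the endpoints):
  F(1) − F(−1) = -193/60 − (103/60) = -74/15.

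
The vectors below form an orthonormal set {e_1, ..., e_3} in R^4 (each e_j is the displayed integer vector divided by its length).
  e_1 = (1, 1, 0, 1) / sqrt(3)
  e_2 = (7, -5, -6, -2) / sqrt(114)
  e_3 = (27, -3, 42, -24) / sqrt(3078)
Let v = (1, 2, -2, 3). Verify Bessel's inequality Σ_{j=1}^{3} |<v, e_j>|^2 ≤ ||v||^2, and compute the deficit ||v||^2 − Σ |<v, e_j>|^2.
Σ |<v, e_j>|^2 = 18; ||v||^2 = 18; deficit = 0

Write each e_j = u_j / sqrt(<u_j, u_j>) where u_j is the displayed integer vector. Then <v, e_j> = <v, u_j> / sqrt(<u_j, u_j>), so |<v, e_j>|^2 = <v, u_j>^2 / <u_j, u_j>.
Coefficients: <v, e_1> = 6/sqrt(3), <v, e_2> = 3/sqrt(114), <v, e_3> = -135/sqrt(3078).
Square and sum: Σ |<v, e_j>|^2 = 18.
Compute ||v||^2 = v·v = 18.
Deficit = 18 − 18 = 0 ≥ 0, confirming Bessel's inequality. (The deficit equals ||v − Σ <v,e_j> e_j||^2, the squared distance from v to span{e_j}.)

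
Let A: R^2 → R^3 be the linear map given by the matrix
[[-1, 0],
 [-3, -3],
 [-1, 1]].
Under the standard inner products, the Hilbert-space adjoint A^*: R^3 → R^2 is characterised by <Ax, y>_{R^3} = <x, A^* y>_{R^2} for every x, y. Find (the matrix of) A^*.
A^* = A^T =
[[-1, -3, -1],
 [0, -3, 1]]

For real matrices with standard dot products, the defining identity <Ax, y> = <x, A^* y> gives (Ax)^T y = x^T (A^*) y, i.e. x^T A^T y = x^T (A^*) y. Since this holds for all x, y, we must have A^* = A^T. Therefore
A^* =
[[-1, -3, -1],
 [0, -3, 1]].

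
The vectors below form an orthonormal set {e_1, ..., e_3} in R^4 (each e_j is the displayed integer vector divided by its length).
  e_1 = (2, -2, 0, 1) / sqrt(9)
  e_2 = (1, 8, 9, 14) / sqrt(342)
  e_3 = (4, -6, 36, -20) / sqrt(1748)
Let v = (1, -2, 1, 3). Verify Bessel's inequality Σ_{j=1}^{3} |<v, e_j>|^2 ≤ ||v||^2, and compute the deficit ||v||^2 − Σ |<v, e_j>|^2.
Σ |<v, e_j>|^2 = 295/23; ||v||^2 = 15; deficit = 50/23

Write each e_j = u_j / sqrt(<u_j, u_j>) where u_j is the displayed integer vector. Then <v, e_j> = <v, u_j> / sqrt(<u_j, u_j>), so |<v, e_j>|^2 = <v, u_j>^2 / <u_j, u_j>.
Coefficients: <v, e_1> = 9/sqrt(9), <v, e_2> = 36/sqrt(342), <v, e_3> = -8/sqrt(1748).
Square and sum: Σ |<v, e_j>|^2 = 295/23.
Compute ||v||^2 = v·v = 15.
Deficit = 15 − 295/23 = 50/23 ≥ 0, confirming Bessel's inequality. (The deficit equals ||v − Σ <v,e_j> e_j||^2, the squared distance from v to span{e_j}.)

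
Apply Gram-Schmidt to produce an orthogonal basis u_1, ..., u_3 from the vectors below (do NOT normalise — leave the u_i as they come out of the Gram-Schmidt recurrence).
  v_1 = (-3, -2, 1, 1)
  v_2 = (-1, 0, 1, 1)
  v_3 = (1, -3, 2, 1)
Orthogonal basis:
  u_1 = (-3, -2, 1, 1)
  u_2 = (0, 2/3, 2/3, 2/3)
  u_3 = (11/5, -11/5, 8/5, 3/5)

Apply the Gram-Schmidt recurrence
  u_1 = v_1
  u_i = v_i − Σ_{j<i} ((v_i · u_j) / (u_j · u_j)) · u_j.

Step by step this gives:
  u_1 = (-3, -2, 1, 1)
  u_2 = (0, 2/3, 2/3, 2/3)
  u_3 = (11/5, -11/5, 8/5, 3/5)

Orthogonality check:
  u_2 · u_1 = 0 (should be 0)
  u_3 · u_1 = 0 (should be 0)
  u_3 · u_2 = 0 (should be 0)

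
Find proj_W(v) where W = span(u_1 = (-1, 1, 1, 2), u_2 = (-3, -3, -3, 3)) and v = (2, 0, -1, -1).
proj_W(v) = (1, -1/3, -1/3, -5/3)

Set up U = [u_1 | ... | u_2] ∈ R^(4×2). The projector onto W = col(U) is P = U (U^T U)^(-1) U^T.
Compute U^T U =
  [7, 3]
  [3, 36],
and U^T v = (-5, -6).
Solve U^T U · c = U^T v for the coefficients: c = (-2/3, -1/9). The projection is proj_W(v) = U c.
Check: (v - proj_W(v)) · u_1 = 0  (should be 0).
Check: (v - proj_W(v)) · u_2 = 0  (should be 0).
Result: proj_W(v) = (1, -1/3, -1/3, -5/3).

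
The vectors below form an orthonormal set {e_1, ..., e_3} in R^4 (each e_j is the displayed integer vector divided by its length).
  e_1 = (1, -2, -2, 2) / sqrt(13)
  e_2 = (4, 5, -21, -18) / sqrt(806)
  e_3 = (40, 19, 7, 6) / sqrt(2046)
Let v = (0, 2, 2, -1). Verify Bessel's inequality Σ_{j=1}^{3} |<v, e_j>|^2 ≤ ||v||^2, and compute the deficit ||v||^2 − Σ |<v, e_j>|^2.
Σ |<v, e_j>|^2 = 296/33; ||v||^2 = 9; deficit = 1/33

Write each e_j = u_j / sqrt(<u_j, u_j>) where u_j is the displayed integer vector. Then <v, e_j> = <v, u_j> / sqrt(<u_j, u_j>), so |<v, e_j>|^2 = <v, u_j>^2 / <u_j, u_j>.
Coefficients: <v, e_1> = -10/sqrt(13), <v, e_2> = -14/sqrt(806), <v, e_3> = 46/sqrt(2046).
Square and sum: Σ |<v, e_j>|^2 = 296/33.
Compute ||v||^2 = v·v = 9.
Deficit = 9 − 296/33 = 1/33 ≥ 0, confirming Bessel's inequality. (The deficit equals ||v − Σ <v,e_j> e_j||^2, the squared distance from v to span{e_j}.)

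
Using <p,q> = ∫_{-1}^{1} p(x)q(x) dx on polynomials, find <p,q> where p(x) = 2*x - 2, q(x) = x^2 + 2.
<p,q> = -28/3

Expand the product: p(x)·q(x) = 2*x^3 - 2*x^2 + 4*x - 4.
∫_{-1}^{1} of each monomial x^k gives [2/(k+1) if k even, 0 if k odd]. Integrating term-by-term (or equivalently evaluating the antiderivative F(x) = x^4/2 - 2*x^3/3 + 2*x^2 - 4*x at the endpoints):
  F(1) − F(−1) = -13/6 − (43/6) = -28/3.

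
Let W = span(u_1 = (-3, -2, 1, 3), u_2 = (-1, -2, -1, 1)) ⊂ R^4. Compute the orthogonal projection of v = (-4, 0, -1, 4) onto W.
proj_W(v) = (-3, -2, 1, 3)

Set up U = [u_1 | ... | u_2] ∈ R^(4×2). The projector onto W = col(U) is P = U (U^T U)^(-1) U^T.
Compute U^T U =
  [23, 9]
  [9, 7],
and U^T v = (23, 9).
Solve U^T U · c = U^T v for the coefficients: c = (1, 0). The projection is proj_W(v) = U c.
Check: (v - proj_W(v)) · u_1 = 0  (should be 0).
Check: (v - proj_W(v)) · u_2 = 0  (should be 0).
Result: proj_W(v) = (-3, -2, 1, 3).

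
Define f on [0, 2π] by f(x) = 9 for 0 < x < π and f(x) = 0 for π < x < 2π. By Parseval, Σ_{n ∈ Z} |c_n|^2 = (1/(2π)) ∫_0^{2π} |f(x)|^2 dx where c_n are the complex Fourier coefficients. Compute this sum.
Σ |c_n|^2 = 81/2

Parseval equates the L^2 energy of f (normalised by 1/(2π)) with the ℓ^2 sum of its Fourier coefficients: (1/(2π)) ∫_0^{2π} |f|^2 = Σ |c_n|^2.
Compute the left side: (1/(2π)) [∫_0^π 9^2 dx + ∫_π^{2π} 0^2 dx] = (1/(2π)) · (81π + 0π) = (81 + 0)/2 = 81/2.
So Σ_{n ∈ Z} |c_n|^2 = 81/2.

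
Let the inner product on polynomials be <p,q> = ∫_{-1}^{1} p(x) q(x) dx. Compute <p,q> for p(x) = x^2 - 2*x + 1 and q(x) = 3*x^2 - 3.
<p,q> = -24/5

Expand the product: p(x)·q(x) = 3*x^4 - 6*x^3 + 6*x - 3.
∫_{-1}^{1} of each monomial x^k gives [2/(k+1) if k even, 0 if k odd]. Integrating term-by-term (or equivalently evaluating the antiderivative F(x) = 3*x^5/5 - 3*x^4/2 + 3*x^2 - 3*x at the endpoints):
  F(1) − F(−1) = -9/10 − (39/10) = -24/5.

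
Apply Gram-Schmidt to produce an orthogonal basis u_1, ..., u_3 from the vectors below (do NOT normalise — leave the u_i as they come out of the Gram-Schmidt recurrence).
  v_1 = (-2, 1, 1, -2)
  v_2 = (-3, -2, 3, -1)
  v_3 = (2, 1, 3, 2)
Orthogonal basis:
  u_1 = (-2, 1, 1, -2)
  u_2 = (-6/5, -29/10, 21/10, 4/5)
  u_3 = (210/149, 284/149, 452/149, 158/149)

Apply the Gram-Schmidt recurrence
  u_1 = v_1
  u_i = v_i − Σ_{j<i} ((v_i · u_j) / (u_j · u_j)) · u_j.

Step by step this gives:
  u_1 = (-2, 1, 1, -2)
  u_2 = (-6/5, -29/10, 21/10, 4/5)
  u_3 = (210/149, 284/149, 452/149, 158/149)

Orthogonality check:
  u_2 · u_1 = 0 (should be 0)
  u_3 · u_1 = 0 (should be 0)
  u_3 · u_2 = 0 (should be 0)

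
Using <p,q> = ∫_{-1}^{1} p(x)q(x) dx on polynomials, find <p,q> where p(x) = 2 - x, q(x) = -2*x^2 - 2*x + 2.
<p,q> = 20/3

Expand the product: p(x)·q(x) = 2*x^3 - 2*x^2 - 6*x + 4.
∫_{-1}^{1} of each monomial x^k gives [2/(k+1) if k even, 0 if k odd]. Integrating term-by-term (or equivalently evaluating the antiderivative F(x) = x^4/2 - 2*x^3/3 - 3*x^2 + 4*x at the endpoints):
  F(1) − F(−1) = 5/6 − (-35/6) = 20/3.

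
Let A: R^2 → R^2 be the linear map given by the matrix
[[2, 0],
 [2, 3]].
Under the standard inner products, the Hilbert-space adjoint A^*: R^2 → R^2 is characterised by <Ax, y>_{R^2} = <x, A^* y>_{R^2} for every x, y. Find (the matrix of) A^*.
A^* = A^T =
[[2, 2],
 [0, 3]]

For real matrices with standard dot products, the defining identity <Ax, y> = <x, A^* y> gives (Ax)^T y = x^T (A^*) y, i.e. x^T A^T y = x^T (A^*) y. Since this holds for all x, y, we must have A^* = A^T. Therefore
A^* =
[[2, 2],
 [0, 3]].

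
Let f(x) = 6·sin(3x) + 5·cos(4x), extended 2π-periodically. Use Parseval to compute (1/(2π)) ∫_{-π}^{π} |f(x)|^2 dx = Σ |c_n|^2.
Σ |c_n|^2 = 61/2

Expand |f|^2 and use orthogonality of {sin(nx), cos(mx)} on [-π, π]:
  ∫_{-π}^{π} sin(nx)^2 dx = π, ∫ cos(mx)^2 dx = π, and cross terms integrate to 0.
So ∫_{-π}^{π} f(x)^2 dx = 6^2 · π + 5^2 · π = (36 + 25)π.
Divide by 2π: (36 + 25)/2 = 61/2.
By Parseval, this equals Σ |c_n|^2.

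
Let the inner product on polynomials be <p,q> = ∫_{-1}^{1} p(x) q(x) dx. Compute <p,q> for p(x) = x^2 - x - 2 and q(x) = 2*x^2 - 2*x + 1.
<p,q> = -58/15

Expand the product: p(x)·q(x) = 2*x^4 - 4*x^3 - x^2 + 3*x - 2.
∫_{-1}^{1} of each monomial x^k gives [2/(k+1) if k even, 0 if k odd]. Integrating term-by-term (or equivalently evaluating the antiderivative F(x) = 2*x^5/5 - x^4 - x^3/3 + 3*x^2/2 - 2*x at the endpoints):
  F(1) − F(−1) = -43/30 − (73/30) = -58/15.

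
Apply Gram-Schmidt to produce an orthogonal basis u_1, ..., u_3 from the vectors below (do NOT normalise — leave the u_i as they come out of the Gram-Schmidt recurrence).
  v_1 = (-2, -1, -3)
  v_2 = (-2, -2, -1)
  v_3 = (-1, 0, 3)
Orthogonal basis:
  u_1 = (-2, -1, -3)
  u_2 = (-5/7, -19/14, 13/14)
  u_3 = (-11/9, 44/45, 22/45)

Apply the Gram-Schmidt recurrence
  u_1 = v_1
  u_i = v_i − Σ_{j<i} ((v_i · u_j) / (u_j · u_j)) · u_j.

Step by step this gives:
  u_1 = (-2, -1, -3)
  u_2 = (-5/7, -19/14, 13/14)
  u_3 = (-11/9, 44/45, 22/45)

Orthogonality check:
  u_2 · u_1 = 0 (should be 0)
  u_3 · u_1 = 0 (should be 0)
  u_3 · u_2 = 0 (should be 0)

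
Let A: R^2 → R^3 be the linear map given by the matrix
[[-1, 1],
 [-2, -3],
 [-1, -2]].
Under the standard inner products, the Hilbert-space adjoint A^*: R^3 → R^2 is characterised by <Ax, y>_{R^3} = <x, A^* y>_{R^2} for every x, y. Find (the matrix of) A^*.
A^* = A^T =
[[-1, -2, -1],
 [1, -3, -2]]

For real matrices with standard dot products, the defining identity <Ax, y> = <x, A^* y> gives (Ax)^T y = x^T (A^*) y, i.e. x^T A^T y = x^T (A^*) y. Since this holds for all x, y, we must have A^* = A^T. Therefore
A^* =
[[-1, -2, -1],
 [1, -3, -2]].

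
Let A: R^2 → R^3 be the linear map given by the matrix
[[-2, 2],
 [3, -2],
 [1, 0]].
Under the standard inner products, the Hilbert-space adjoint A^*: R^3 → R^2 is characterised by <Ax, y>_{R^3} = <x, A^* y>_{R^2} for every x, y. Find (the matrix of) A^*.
A^* = A^T =
[[-2, 3, 1],
 [2, -2, 0]]

For real matrices with standard dot products, the defining identity <Ax, y> = <x, A^* y> gives (Ax)^T y = x^T (A^*) y, i.e. x^T A^T y = x^T (A^*) y. Since this holds for all x, y, we must have A^* = A^T. Therefore
A^* =
[[-2, 3, 1],
 [2, -2, 0]].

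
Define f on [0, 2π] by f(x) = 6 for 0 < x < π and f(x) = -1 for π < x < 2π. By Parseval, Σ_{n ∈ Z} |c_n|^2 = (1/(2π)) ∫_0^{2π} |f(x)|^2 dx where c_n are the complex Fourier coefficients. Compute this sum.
Σ |c_n|^2 = 37/2

Parseval equates the L^2 energy of f (normalised by 1/(2π)) with the ℓ^2 sum of its Fourier coefficients: (1/(2π)) ∫_0^{2π} |f|^2 = Σ |c_n|^2.
Compute the left side: (1/(2π)) [∫_0^π 6^2 dx + ∫_π^{2π} (-1)^2 dx] = (1/(2π)) · (36π + 1π) = (36 + 1)/2 = 37/2.
So Σ_{n ∈ Z} |c_n|^2 = 37/2.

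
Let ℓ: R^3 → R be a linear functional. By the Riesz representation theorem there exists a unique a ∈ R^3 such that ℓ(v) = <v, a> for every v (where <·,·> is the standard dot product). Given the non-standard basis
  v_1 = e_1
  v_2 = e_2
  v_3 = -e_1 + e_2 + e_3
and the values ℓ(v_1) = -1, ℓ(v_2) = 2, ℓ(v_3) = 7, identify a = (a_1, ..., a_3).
a = (-1, 2, 4)

Write a = (a_1, ..., a_3) in the standard basis. For each basis vector v_i, ℓ(v_i) = <v_i, a> is a linear equation in the a_j's. Collect the n equations into a matrix system V a = ℓ, where row i of V is v_i (expressed in the standard basis). Since V is invertible (lower-triangular with 1s on the diagonal, up to permutation), solve by back-substitution:
  V =
[[1, 0, 0],
 [0, 1, 0],
 [-1, 1, 1]]
  V a = (-1, 2, 7)
Solving gives a = (-1, 2, 4).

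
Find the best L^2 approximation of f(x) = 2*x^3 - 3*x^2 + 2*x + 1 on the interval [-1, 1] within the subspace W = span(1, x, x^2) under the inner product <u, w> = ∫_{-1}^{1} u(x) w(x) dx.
g(x) = -3*x^2 + 16*x/5 + 1

The best approximation g ∈ W is the orthogonal projection of f onto W. Writing g = a_0 + a_1 x + a_2 x^2, the coefficients solve the normal equations G · a = b where
  G_{ij} = <φ_i, φ_j> and b_i = <f, φ_i>, with φ_0 = 1, φ_1 = x, φ_2 = x^2.
G =
  [2, 0, 2/3]
  [0, 2/3, 0]
  [2/3, 0, 2/5],
b = (0, 32/15, -8/15).
Solving gives a_0 = 1, a_1 = 16/5, a_2 = -3, so
  g(x) = -3*x^2 + 16*x/5 + 1.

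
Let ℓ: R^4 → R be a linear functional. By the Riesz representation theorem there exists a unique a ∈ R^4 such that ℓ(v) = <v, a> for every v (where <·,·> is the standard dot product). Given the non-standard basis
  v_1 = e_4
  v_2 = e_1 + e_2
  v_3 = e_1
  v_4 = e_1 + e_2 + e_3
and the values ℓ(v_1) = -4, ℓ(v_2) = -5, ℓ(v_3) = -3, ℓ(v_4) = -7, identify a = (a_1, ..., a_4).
a = (-3, -2, -2, -4)

Write a = (a_1, ..., a_4) in the standard basis. For each basis vector v_i, ℓ(v_i) = <v_i, a> is a linear equation in the a_j's. Collect the n equations into a matrix system V a = ℓ, where row i of V is v_i (expressed in the standard basis). Since V is invertible (lower-triangular with 1s on the diagonal, up to permutation), solve by back-substitution:
  V =
[[0, 0, 0, 1],
 [1, 1, 0, 0],
 [1, 0, 0, 0],
 [1, 1, 1, 0]]
  V a = (-4, -5, -3, -7)
Solving gives a = (-3, -2, -2, -4).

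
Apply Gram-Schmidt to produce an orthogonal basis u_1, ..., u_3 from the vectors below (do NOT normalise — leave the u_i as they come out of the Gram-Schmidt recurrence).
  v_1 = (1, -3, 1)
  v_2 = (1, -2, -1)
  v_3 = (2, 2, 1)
Orthogonal basis:
  u_1 = (1, -3, 1)
  u_2 = (5/11, -4/11, -17/11)
  u_3 = (5/2, 1, 1/2)

Apply the Gram-Schmidt recurrence
  u_1 = v_1
  u_i = v_i − Σ_{j<i} ((v_i · u_j) / (u_j · u_j)) · u_j.

Step by step this gives:
  u_1 = (1, -3, 1)
  u_2 = (5/11, -4/11, -17/11)
  u_3 = (5/2, 1, 1/2)

Orthogonality check:
  u_2 · u_1 = 0 (should be 0)
  u_3 · u_1 = 0 (should be 0)
  u_3 · u_2 = 0 (should be 0)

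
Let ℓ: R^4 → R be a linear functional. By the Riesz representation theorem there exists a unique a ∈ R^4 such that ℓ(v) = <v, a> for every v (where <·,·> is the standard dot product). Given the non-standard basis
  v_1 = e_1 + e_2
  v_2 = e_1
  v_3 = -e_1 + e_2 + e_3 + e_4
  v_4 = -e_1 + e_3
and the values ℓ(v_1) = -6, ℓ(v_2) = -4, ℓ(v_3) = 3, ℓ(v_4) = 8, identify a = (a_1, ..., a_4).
a = (-4, -2, 4, -3)

Write a = (a_1, ..., a_4) in the standard basis. For each basis vector v_i, ℓ(v_i) = <v_i, a> is a linear equation in the a_j's. Collect the n equations into a matrix system V a = ℓ, where row i of V is v_i (expressed in the standard basis). Since V is invertible (lower-triangular with 1s on the diagonal, up to permutation), solve by back-substitution:
  V =
[[1, 1, 0, 0],
 [1, 0, 0, 0],
 [-1, 1, 1, 1],
 [-1, 0, 1, 0]]
  V a = (-6, -4, 3, 8)
Solving gives a = (-4, -2, 4, -3).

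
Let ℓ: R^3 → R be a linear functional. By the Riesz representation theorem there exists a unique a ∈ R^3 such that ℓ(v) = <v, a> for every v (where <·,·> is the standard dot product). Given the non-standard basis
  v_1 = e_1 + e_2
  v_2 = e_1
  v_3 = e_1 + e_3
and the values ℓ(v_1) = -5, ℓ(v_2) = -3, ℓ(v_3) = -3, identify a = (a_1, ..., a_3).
a = (-3, -2, 0)

Write a = (a_1, ..., a_3) in the standard basis. For each basis vector v_i, ℓ(v_i) = <v_i, a> is a linear equation in the a_j's. Collect the n equations into a matrix system V a = ℓ, where row i of V is v_i (expressed in the standard basis). Since V is invertible (lower-triangular with 1s on the diagonal, up to permutation), solve by back-substitution:
  V =
[[1, 1, 0],
 [1, 0, 0],
 [1, 0, 1]]
  V a = (-5, -3, -3)
Solving gives a = (-3, -2, 0).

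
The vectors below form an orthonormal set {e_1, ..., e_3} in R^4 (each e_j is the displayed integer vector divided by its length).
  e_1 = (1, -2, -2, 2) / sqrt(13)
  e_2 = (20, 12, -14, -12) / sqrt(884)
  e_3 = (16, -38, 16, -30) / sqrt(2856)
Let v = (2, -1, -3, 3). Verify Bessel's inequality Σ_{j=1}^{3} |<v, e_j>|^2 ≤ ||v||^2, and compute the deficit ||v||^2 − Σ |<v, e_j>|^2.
Σ |<v, e_j>|^2 = 475/21; ||v||^2 = 23; deficit = 8/21

Write each e_j = u_j / sqrt(<u_j, u_j>) where u_j is the displayed integer vector. Then <v, e_j> = <v, u_j> / sqrt(<u_j, u_j>), so |<v, e_j>|^2 = <v, u_j>^2 / <u_j, u_j>.
Coefficients: <v, e_1> = 16/sqrt(13), <v, e_2> = 34/sqrt(884), <v, e_3> = -68/sqrt(2856).
Square and sum: Σ |<v, e_j>|^2 = 475/21.
Compute ||v||^2 = v·v = 23.
Deficit = 23 − 475/21 = 8/21 ≥ 0, confirming Bessel's inequality. (The deficit equals ||v − Σ <v,e_j> e_j||^2, the squared distance from v to span{e_j}.)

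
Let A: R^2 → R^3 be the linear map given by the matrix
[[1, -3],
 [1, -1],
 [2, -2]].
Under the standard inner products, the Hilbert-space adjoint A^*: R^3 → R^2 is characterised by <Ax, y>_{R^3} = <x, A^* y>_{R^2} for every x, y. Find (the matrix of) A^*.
A^* = A^T =
[[1, 1, 2],
 [-3, -1, -2]]

For real matrices with standard dot products, the defining identity <Ax, y> = <x, A^* y> gives (Ax)^T y = x^T (A^*) y, i.e. x^T A^T y = x^T (A^*) y. Since this holds for all x, y, we must have A^* = A^T. Therefore
A^* =
[[1, 1, 2],
 [-3, -1, -2]].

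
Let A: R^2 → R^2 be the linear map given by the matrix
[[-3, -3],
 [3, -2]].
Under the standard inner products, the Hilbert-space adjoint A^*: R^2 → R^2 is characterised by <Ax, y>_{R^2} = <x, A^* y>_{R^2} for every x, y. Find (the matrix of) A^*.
A^* = A^T =
[[-3, 3],
 [-3, -2]]

For real matrices with standard dot products, the defining identity <Ax, y> = <x, A^* y> gives (Ax)^T y = x^T (A^*) y, i.e. x^T A^T y = x^T (A^*) y. Since this holds for all x, y, we must have A^* = A^T. Therefore
A^* =
[[-3, 3],
 [-3, -2]].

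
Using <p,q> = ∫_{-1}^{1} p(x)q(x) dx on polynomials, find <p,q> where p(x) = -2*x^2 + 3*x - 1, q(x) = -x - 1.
<p,q> = 4/3

Expand the product: p(x)·q(x) = 2*x^3 - x^2 - 2*x + 1.
∫_{-1}^{1} of each monomial x^k gives [2/(k+1) if k even, 0 if k odd]. Integrating term-by-term (or equivalently evaluating the antiderivative F(x) = x^4/2 - x^3/3 - x^2 + x at the endpoints):
  F(1) − F(−1) = 1/6 − (-7/6) = 4/3.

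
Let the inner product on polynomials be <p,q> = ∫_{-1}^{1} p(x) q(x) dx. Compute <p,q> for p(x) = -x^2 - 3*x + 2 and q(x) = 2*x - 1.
<p,q> = -22/3

Expand the product: p(x)·q(x) = -2*x^3 - 5*x^2 + 7*x - 2.
∫_{-1}^{1} of each monomial x^k gives [2/(k+1) if k even, 0 if k odd]. Integrating term-by-term (or equivalently evaluating the antiderivative F(x) = -x^4/2 - 5*x^3/3 + 7*x^2/2 - 2*x at the endpoints):
  F(1) − F(−1) = -2/3 − (20/3) = -22/3.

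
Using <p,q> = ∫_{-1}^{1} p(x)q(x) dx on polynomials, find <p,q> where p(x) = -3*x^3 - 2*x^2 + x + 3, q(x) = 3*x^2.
<p,q> = 18/5

Expand the product: p(x)·q(x) = -9*x^5 - 6*x^4 + 3*x^3 + 9*x^2.
∫_{-1}^{1} of each monomial x^k gives [2/(k+1) if k even, 0 if k odd]. Integrating term-by-term (or equivalently evaluating the antiderivative F(x) = -3*x^6/2 - 6*x^5/5 + 3*x^4/4 + 3*x^3 at the endpoints):
  F(1) − F(−1) = 21/20 − (-51/20) = 18/5.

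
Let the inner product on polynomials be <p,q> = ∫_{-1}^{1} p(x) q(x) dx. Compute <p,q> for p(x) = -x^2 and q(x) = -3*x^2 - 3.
<p,q> = 16/5

Expand the product: p(x)·q(x) = 3*x^4 + 3*x^2.
∫_{-1}^{1} of each monomial x^k gives [2/(k+1) if k even, 0 if k odd]. Integrating term-by-term (or equivalently evaluating the antiderivative F(x) = 3*x^5/5 + x^3 at the endpoints):
  F(1) − F(−1) = 8/5 − (-8/5) = 16/5.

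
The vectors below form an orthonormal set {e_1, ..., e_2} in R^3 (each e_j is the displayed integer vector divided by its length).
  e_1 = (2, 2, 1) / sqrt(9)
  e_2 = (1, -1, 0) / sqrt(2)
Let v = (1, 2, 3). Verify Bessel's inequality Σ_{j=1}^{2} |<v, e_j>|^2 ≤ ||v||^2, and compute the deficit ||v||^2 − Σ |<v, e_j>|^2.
Σ |<v, e_j>|^2 = 19/2; ||v||^2 = 14; deficit = 9/2

Write each e_j = u_j / sqrt(<u_j, u_j>) where u_j is the displayed integer vector. Then <v, e_j> = <v, u_j> / sqrt(<u_j, u_j>), so |<v, e_j>|^2 = <v, u_j>^2 / <u_j, u_j>.
Coefficients: <v, e_1> = 9/sqrt(9), <v, e_2> = -1/sqrt(2).
Square and sum: Σ |<v, e_j>|^2 = 19/2.
Compute ||v||^2 = v·v = 14.
Deficit = 14 − 19/2 = 9/2 ≥ 0, confirming Bessel's inequality. (The deficit equals ||v − Σ <v,e_j> e_j||^2, the squared distance from v to span{e_j}.)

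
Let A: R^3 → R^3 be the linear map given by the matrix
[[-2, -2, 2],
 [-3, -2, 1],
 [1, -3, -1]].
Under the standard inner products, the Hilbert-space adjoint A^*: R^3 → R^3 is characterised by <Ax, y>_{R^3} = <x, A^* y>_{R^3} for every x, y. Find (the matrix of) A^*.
A^* = A^T =
[[-2, -3, 1],
 [-2, -2, -3],
 [2, 1, -1]]

For real matrices with standard dot products, the defining identity <Ax, y> = <x, A^* y> gives (Ax)^T y = x^T (A^*) y, i.e. x^T A^T y = x^T (A^*) y. Since this holds for all x, y, we must have A^* = A^T. Therefore
A^* =
[[-2, -3, 1],
 [-2, -2, -3],
 [2, 1, -1]].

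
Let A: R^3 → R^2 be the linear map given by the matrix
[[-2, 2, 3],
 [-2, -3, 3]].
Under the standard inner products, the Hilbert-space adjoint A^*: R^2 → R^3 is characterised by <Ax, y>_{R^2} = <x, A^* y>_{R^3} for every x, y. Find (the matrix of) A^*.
A^* = A^T =
[[-2, -2],
 [2, -3],
 [3, 3]]

For real matrices with standard dot products, the defining identity <Ax, y> = <x, A^* y> gives (Ax)^T y = x^T (A^*) y, i.e. x^T A^T y = x^T (A^*) y. Since this holds for all x, y, we must have A^* = A^T. Therefore
A^* =
[[-2, -2],
 [2, -3],
 [3, 3]].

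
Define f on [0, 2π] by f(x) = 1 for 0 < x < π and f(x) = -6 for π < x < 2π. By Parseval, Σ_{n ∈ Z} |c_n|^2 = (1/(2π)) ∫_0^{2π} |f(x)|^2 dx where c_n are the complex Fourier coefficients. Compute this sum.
Σ |c_n|^2 = 37/2

Parseval equates the L^2 energy of f (normalised by 1/(2π)) with the ℓ^2 sum of its Fourier coefficients: (1/(2π)) ∫_0^{2π} |f|^2 = Σ |c_n|^2.
Compute the left side: (1/(2π)) [∫_0^π 1^2 dx + ∫_π^{2π} (-6)^2 dx] = (1/(2π)) · (1π + 36π) = (1 + 36)/2 = 37/2.
So Σ_{n ∈ Z} |c_n|^2 = 37/2.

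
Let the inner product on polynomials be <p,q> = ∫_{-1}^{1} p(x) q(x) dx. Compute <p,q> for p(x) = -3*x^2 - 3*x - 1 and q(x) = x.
<p,q> = -2

Expand the product: p(x)·q(x) = -3*x^3 - 3*x^2 - x.
∫_{-1}^{1} of each monomial x^k gives [2/(k+1) if k even, 0 if k odd]. Integrating term-by-term (or equivalently evaluating the antiderivative F(x) = -3*x^4/4 - x^3 - x^2/2 at the endpoints):
  F(1) − F(−1) = -9/4 − (-1/4) = -2.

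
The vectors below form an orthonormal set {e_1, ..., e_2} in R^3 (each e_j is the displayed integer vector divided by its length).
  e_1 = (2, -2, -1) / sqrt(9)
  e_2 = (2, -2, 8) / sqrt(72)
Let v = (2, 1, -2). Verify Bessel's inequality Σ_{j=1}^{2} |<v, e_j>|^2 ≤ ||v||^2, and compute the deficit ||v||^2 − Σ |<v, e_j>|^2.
Σ |<v, e_j>|^2 = 9/2; ||v||^2 = 9; deficit = 9/2

Write each e_j = u_j / sqrt(<u_j, u_j>) where u_j is the displayed integer vector. Then <v, e_j> = <v, u_j> / sqrt(<u_j, u_j>), so |<v, e_j>|^2 = <v, u_j>^2 / <u_j, u_j>.
Coefficients: <v, e_1> = 4/sqrt(9), <v, e_2> = -14/sqrt(72).
Square and sum: Σ |<v, e_j>|^2 = 9/2.
Compute ||v||^2 = v·v = 9.
Deficit = 9 − 9/2 = 9/2 ≥ 0, confirming Bessel's inequality. (The deficit equals ||v − Σ <v,e_j> e_j||^2, the squared distance from v to span{e_j}.)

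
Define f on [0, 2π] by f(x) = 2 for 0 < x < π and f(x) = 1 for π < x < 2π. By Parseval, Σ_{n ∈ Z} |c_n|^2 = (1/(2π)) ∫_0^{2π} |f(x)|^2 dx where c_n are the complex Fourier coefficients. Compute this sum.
Σ |c_n|^2 = 5/2

Parseval equates the L^2 energy of f (normalised by 1/(2π)) with the ℓ^2 sum of its Fourier coefficients: (1/(2π)) ∫_0^{2π} |f|^2 = Σ |c_n|^2.
Compute the left side: (1/(2π)) [∫_0^π 2^2 dx + ∫_π^{2π} 1^2 dx] = (1/(2π)) · (4π + 1π) = (4 + 1)/2 = 5/2.
So Σ_{n ∈ Z} |c_n|^2 = 5/2.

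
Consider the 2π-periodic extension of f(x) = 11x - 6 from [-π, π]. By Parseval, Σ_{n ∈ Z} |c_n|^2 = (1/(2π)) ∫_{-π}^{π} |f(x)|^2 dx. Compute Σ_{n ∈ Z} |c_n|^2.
Σ |c_n|^2 = 121π^2/3 + 36

Expand and integrate term by term over [-π, π]:
  ∫ (11x)^2 dx = 121·(2π^3/3); ∫ 2·11·(-6)·x dx = 0 (odd integrand); ∫ (-6)^2 dx = 36·2π.
So (1/(2π)) ∫_{-π}^{π} (11x - 6)^2 dx = 121π^2/3 + 36 = 121π^2/3 + 36.
Parseval ⇒ Σ |c_n|^2 = 121π^2/3 + 36.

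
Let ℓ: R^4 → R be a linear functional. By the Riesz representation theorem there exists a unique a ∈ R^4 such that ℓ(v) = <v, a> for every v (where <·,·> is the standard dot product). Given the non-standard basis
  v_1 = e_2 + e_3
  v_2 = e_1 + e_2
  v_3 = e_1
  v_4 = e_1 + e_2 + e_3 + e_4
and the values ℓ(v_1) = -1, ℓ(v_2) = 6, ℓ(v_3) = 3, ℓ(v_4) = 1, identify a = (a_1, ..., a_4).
a = (3, 3, -4, -1)

Write a = (a_1, ..., a_4) in the standard basis. For each basis vector v_i, ℓ(v_i) = <v_i, a> is a linear equation in the a_j's. Collect the n equations into a matrix system V a = ℓ, where row i of V is v_i (expressed in the standard basis). Since V is invertible (lower-triangular with 1s on the diagonal, up to permutation), solve by back-substitution:
  V =
[[0, 1, 1, 0],
 [1, 1, 0, 0],
 [1, 0, 0, 0],
 [1, 1, 1, 1]]
  V a = (-1, 6, 3, 1)
Solving gives a = (3, 3, -4, -1).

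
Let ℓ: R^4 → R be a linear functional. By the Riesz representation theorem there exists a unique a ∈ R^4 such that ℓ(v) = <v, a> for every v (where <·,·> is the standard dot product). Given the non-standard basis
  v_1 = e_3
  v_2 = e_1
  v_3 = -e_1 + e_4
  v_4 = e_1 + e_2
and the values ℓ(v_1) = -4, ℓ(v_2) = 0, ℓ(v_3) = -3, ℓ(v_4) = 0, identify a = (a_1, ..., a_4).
a = (0, 0, -4, -3)

Write a = (a_1, ..., a_4) in the standard basis. For each basis vector v_i, ℓ(v_i) = <v_i, a> is a linear equation in the a_j's. Collect the n equations into a matrix system V a = ℓ, where row i of V is v_i (expressed in the standard basis). Since V is invertible (lower-triangular with 1s on the diagonal, up to permutation), solve by back-substitution:
  V =
[[0, 0, 1, 0],
 [1, 0, 0, 0],
 [-1, 0, 0, 1],
 [1, 1, 0, 0]]
  V a = (-4, 0, -3, 0)
Solving gives a = (0, 0, -4, -3).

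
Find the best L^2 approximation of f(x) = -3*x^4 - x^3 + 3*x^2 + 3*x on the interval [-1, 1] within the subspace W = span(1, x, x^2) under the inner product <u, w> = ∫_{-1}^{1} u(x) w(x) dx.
g(x) = 3*x^2/7 + 12*x/5 + 9/35

The best approximation g ∈ W is the orthogonal projection of f onto W. Writing g = a_0 + a_1 x + a_2 x^2, the coefficients solve the normal equations G · a = b where
  G_{ij} = <φ_i, φ_j> and b_i = <f, φ_i>, with φ_0 = 1, φ_1 = x, φ_2 = x^2.
G =
  [2, 0, 2/3]
  [0, 2/3, 0]
  [2/3, 0, 2/5],
b = (4/5, 8/5, 12/35).
Solving gives a_0 = 9/35, a_1 = 12/5, a_2 = 3/7, so
  g(x) = 3*x^2/7 + 12*x/5 + 9/35.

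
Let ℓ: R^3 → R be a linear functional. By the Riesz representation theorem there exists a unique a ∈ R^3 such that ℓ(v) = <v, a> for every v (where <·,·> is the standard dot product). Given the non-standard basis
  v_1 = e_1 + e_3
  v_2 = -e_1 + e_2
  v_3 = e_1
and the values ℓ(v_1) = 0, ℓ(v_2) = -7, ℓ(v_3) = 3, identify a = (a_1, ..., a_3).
a = (3, -4, -3)

Write a = (a_1, ..., a_3) in the standard basis. For each basis vector v_i, ℓ(v_i) = <v_i, a> is a linear equation in the a_j's. Collect the n equations into a matrix system V a = ℓ, where row i of V is v_i (expressed in the standard basis). Since V is invertible (lower-triangular with 1s on the diagonal, up to permutation), solve by back-substitution:
  V =
[[1, 0, 1],
 [-1, 1, 0],
 [1, 0, 0]]
  V a = (0, -7, 3)
Solving gives a = (3, -4, -3).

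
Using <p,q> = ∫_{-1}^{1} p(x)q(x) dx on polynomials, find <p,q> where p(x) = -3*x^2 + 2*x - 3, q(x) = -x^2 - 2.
<p,q> = 96/5

Expand the product: p(x)·q(x) = 3*x^4 - 2*x^3 + 9*x^2 - 4*x + 6.
∫_{-1}^{1} of each monomial x^k gives [2/(k+1) if k even, 0 if k odd]. Integrating term-by-term (or equivalently evaluating the antiderivative F(x) = 3*x^5/5 - x^4/2 + 3*x^3 - 2*x^2 + 6*x at the endpoints):
  F(1) − F(−1) = 71/10 − (-121/10) = 96/5.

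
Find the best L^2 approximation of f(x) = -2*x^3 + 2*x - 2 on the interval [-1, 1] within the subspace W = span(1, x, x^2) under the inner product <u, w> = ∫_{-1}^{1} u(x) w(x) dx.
g(x) = 4*x/5 - 2

The best approximation g ∈ W is the orthogonal projection of f onto W. Writing g = a_0 + a_1 x + a_2 x^2, the coefficients solve the normal equations G · a = b where
  G_{ij} = <φ_i, φ_j> and b_i = <f, φ_i>, with φ_0 = 1, φ_1 = x, φ_2 = x^2.
G =
  [2, 0, 2/3]
  [0, 2/3, 0]
  [2/3, 0, 2/5],
b = (-4, 8/15, -4/3).
Solving gives a_0 = -2, a_1 = 4/5, a_2 = 0, so
  g(x) = 4*x/5 - 2.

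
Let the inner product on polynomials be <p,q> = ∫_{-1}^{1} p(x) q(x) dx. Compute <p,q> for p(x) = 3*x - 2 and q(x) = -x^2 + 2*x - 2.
<p,q> = 40/3

Expand the product: p(x)·q(x) = -3*x^3 + 8*x^2 - 10*x + 4.
∫_{-1}^{1} of each monomial x^k gives [2/(k+1) if k even, 0 if k odd]. Integrating term-by-term (or equivalently evaluating the antiderivative F(x) = -3*x^4/4 + 8*x^3/3 - 5*x^2 + 4*x at the endpoints):
  F(1) − F(−1) = 11/12 − (-149/12) = 40/3.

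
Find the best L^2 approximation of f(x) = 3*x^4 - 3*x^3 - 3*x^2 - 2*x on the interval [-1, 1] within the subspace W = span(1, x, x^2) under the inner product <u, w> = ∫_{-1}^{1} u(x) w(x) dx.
g(x) = -3*x^2/7 - 19*x/5 - 9/35

The best approximation g ∈ W is the orthogonal projection of f onto W. Writing g = a_0 + a_1 x + a_2 x^2, the coefficients solve the normal equations G · a = b where
  G_{ij} = <φ_i, φ_j> and b_i = <f, φ_i>, with φ_0 = 1, φ_1 = x, φ_2 = x^2.
G =
  [2, 0, 2/3]
  [0, 2/3, 0]
  [2/3, 0, 2/5],
b = (-4/5, -38/15, -12/35).
Solving gives a_0 = -9/35, a_1 = -19/5, a_2 = -3/7, so
  g(x) = -3*x^2/7 - 19*x/5 - 9/35.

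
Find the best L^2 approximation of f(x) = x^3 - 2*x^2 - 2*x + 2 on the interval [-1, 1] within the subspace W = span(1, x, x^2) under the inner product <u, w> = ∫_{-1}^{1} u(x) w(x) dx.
g(x) = -2*x^2 - 7*x/5 + 2

The best approximation g ∈ W is the orthogonal projection of f onto W. Writing g = a_0 + a_1 x + a_2 x^2, the coefficients solve the normal equations G · a = b where
  G_{ij} = <φ_i, φ_j> and b_i = <f, φ_i>, with φ_0 = 1, φ_1 = x, φ_2 = x^2.
G =
  [2, 0, 2/3]
  [0, 2/3, 0]
  [2/3, 0, 2/5],
b = (8/3, -14/15, 8/15).
Solving gives a_0 = 2, a_1 = -7/5, a_2 = -2, so
  g(x) = -2*x^2 - 7*x/5 + 2.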